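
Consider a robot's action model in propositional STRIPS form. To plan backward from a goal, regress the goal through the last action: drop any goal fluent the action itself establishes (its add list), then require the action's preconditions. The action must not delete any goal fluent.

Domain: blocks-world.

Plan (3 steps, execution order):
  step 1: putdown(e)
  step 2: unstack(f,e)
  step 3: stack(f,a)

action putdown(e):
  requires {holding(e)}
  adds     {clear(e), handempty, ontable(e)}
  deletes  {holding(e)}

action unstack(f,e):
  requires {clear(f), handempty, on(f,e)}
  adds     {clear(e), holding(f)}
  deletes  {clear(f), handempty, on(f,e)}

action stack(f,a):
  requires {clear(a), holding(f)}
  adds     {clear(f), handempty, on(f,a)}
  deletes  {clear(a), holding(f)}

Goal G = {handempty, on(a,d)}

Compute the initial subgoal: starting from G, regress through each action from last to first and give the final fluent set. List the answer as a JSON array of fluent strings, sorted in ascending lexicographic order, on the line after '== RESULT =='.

Work backward from the goal:
  through step 3 (stack(f,a)): drop {handempty}, keep {on(a,d)}, require {clear(a), holding(f)}
    → {clear(a), holding(f), on(a,d)}
  through step 2 (unstack(f,e)): drop {holding(f)}, keep {clear(a), on(a,d)}, require {clear(f), handempty, on(f,e)}
    → {clear(a), clear(f), handempty, on(a,d), on(f,e)}
  through step 1 (putdown(e)): drop {handempty}, keep {clear(a), clear(f), on(a,d), on(f,e)}, require {holding(e)}
    → {clear(a), clear(f), holding(e), on(a,d), on(f,e)}

== RESULT ==
["clear(a)", "clear(f)", "holding(e)", "on(a,d)", "on(f,e)"]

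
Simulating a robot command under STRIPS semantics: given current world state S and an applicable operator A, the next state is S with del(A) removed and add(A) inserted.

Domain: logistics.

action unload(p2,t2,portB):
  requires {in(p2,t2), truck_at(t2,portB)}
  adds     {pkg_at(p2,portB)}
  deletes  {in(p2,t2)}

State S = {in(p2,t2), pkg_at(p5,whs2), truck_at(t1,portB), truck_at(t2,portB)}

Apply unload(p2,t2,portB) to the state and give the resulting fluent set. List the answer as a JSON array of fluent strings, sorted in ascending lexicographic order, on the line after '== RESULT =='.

Compute (S \ del) ∪ add:
  pre ⊆ S: {in(p2,t2), truck_at(t2,portB)} ⊆ S  — applicable
  S \ del = {pkg_at(p5,whs2), truck_at(t1,portB), truck_at(t2,portB)}
  ∪ add   = {pkg_at(p2,portB), pkg_at(p5,whs2), truck_at(t1,portB), truck_at(t2,portB)}

== RESULT ==
["pkg_at(p2,portB)", "pkg_at(p5,whs2)", "truck_at(t1,portB)", "truck_at(t2,portB)"]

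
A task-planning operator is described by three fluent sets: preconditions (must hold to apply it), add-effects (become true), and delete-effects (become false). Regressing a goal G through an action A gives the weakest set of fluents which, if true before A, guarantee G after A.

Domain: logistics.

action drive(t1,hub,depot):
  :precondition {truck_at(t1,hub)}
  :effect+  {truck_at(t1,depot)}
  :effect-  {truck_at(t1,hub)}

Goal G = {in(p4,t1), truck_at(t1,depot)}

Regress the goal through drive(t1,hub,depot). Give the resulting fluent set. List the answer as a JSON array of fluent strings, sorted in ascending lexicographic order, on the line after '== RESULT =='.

Compute (G \ add) ∪ pre:
  G ∩ del = {}  (empty — regression defined)
  G \ add = {in(p4,t1), truck_at(t1,depot)} \ {truck_at(t1,depot)} = {in(p4,t1)}
  ∪ pre   = {in(p4,t1)} ∪ {truck_at(t1,hub)}
          = {in(p4,t1), truck_at(t1,hub)}

== RESULT ==
["in(p4,t1)", "truck_at(t1,hub)"]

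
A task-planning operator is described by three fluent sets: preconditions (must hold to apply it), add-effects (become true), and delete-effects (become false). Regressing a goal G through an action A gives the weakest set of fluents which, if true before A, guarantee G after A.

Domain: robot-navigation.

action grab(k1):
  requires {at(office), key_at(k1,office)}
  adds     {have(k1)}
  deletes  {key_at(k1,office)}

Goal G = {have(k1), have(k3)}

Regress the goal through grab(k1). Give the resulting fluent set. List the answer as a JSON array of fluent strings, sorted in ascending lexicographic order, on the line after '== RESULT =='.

Regress:
  G ∩ del = {}  (empty — regression defined)
  G \ add = {have(k1), have(k3)} \ {have(k1)} = {have(k3)}
  ∪ pre   = {have(k3)} ∪ {at(office), key_at(k1,office)}
          = {at(office), have(k3), key_at(k1,office)}

== RESULT ==
["at(office)", "have(k3)", "key_at(k1,office)"]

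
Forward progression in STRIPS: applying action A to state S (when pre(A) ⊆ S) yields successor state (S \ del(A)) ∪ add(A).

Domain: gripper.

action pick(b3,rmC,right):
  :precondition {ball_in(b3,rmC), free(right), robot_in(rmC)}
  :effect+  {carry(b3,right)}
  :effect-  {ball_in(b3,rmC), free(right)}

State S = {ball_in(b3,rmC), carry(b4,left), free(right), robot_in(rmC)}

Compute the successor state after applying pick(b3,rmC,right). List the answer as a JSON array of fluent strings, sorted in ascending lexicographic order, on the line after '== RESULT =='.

Progress:
  pre ⊆ S: {ball_in(b3,rmC), free(right), robot_in(rmC)} ⊆ S  — applicable
  S \ del = {carry(b4,left), robot_in(rmC)}
  ∪ add   = {carry(b3,right), carry(b4,left), robot_in(rmC)}

== RESULT ==
["carry(b3,right)", "carry(b4,left)", "robot_in(rmC)"]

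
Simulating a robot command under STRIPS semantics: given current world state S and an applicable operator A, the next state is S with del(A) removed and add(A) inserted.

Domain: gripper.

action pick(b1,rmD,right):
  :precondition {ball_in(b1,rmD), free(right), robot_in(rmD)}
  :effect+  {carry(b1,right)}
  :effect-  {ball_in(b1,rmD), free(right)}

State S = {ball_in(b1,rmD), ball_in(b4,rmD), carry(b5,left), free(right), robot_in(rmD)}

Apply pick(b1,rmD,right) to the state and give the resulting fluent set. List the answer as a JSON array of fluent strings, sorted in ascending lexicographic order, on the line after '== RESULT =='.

Progress:
  pre ⊆ S: {ball_in(b1,rmD), free(right), robot_in(rmD)} ⊆ S  — applicable
  S \ del = {ball_in(b4,rmD), carry(b5,left), robot_in(rmD)}
  ∪ add   = {ball_in(b4,rmD), carry(b1,right), carry(b5,left), robot_in(rmD)}

== RESULT ==
["ball_in(b4,rmD)", "carry(b1,right)", "carry(b5,left)", "robot_in(rmD)"]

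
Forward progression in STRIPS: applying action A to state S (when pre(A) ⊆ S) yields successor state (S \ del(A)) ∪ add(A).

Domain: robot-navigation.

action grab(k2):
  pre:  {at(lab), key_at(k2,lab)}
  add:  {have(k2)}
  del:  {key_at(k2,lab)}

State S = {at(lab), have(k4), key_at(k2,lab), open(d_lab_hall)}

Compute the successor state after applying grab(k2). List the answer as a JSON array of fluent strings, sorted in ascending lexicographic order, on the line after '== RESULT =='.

Compute (S \ del) ∪ add:
  pre ⊆ S: {at(lab), key_at(k2,lab)} ⊆ S  — applicable
  S \ del = {at(lab), have(k4), open(d_lab_hall)}
  ∪ add   = {at(lab), have(k2), have(k4), open(d_lab_hall)}

== RESULT ==
["at(lab)", "have(k2)", "have(k4)", "open(d_lab_hall)"]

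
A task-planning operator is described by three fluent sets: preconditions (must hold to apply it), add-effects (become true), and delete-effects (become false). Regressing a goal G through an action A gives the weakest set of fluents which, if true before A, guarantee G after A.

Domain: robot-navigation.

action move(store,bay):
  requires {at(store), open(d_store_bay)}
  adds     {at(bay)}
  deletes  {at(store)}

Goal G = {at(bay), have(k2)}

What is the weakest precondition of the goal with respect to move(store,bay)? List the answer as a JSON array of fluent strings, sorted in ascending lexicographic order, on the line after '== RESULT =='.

Compute (G \ add) ∪ pre:
  G ∩ del = {}  (empty — regression defined)
  G \ add = {at(bay), have(k2)} \ {at(bay)} = {have(k2)}
  ∪ pre   = {have(k2)} ∪ {at(store), open(d_store_bay)}
          = {at(store), have(k2), open(d_store_bay)}

== RESULT ==
["at(store)", "have(k2)", "open(d_store_bay)"]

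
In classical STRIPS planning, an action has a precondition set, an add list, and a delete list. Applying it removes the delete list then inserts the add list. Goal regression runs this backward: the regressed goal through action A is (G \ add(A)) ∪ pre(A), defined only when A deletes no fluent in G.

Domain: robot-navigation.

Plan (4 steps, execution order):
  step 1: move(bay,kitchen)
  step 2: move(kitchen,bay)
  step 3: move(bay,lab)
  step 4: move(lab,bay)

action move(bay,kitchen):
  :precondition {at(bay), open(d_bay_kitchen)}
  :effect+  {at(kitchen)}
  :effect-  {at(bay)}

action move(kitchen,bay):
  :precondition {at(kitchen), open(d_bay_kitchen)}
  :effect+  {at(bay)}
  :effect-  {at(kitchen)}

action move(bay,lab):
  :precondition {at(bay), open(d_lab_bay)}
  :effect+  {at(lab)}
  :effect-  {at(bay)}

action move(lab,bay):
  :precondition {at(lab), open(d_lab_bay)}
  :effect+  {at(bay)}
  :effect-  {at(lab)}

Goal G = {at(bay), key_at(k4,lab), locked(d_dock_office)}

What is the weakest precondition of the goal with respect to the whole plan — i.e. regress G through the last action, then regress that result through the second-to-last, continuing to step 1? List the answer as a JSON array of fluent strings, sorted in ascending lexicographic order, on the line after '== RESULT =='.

Work backward from the goal:
  through step 4 (move(lab,bay)): drop {at(bay)}, keep {key_at(k4,lab), locked(d_dock_office)}, require {at(lab), open(d_lab_bay)}
    → {at(lab), key_at(k4,lab), locked(d_dock_office), open(d_lab_bay)}
  through step 3 (move(bay,lab)): drop {at(lab)}, keep {key_at(k4,lab), locked(d_dock_office), open(d_lab_bay)}, require {at(bay), open(d_lab_bay)}
    → {at(bay), key_at(k4,lab), locked(d_dock_office), open(d_lab_bay)}
  through step 2 (move(kitchen,bay)): drop {at(bay)}, keep {key_at(k4,lab), locked(d_dock_office), open(d_lab_bay)}, require {at(kitchen), open(d_bay_kitchen)}
    → {at(kitchen), key_at(k4,lab), locked(d_dock_office), open(d_bay_kitchen), open(d_lab_bay)}
  through step 1 (move(bay,kitchen)): drop {at(kitchen)}, keep {key_at(k4,lab), locked(d_dock_office), open(d_bay_kitchen), open(d_lab_bay)}, require {at(bay), open(d_bay_kitchen)}
    → {at(bay), key_at(k4,lab), locked(d_dock_office), open(d_bay_kitchen), open(d_lab_bay)}

== RESULT ==
["at(bay)", "key_at(k4,lab)", "locked(d_dock_office)", "open(d_bay_kitchen)", "open(d_lab_bay)"]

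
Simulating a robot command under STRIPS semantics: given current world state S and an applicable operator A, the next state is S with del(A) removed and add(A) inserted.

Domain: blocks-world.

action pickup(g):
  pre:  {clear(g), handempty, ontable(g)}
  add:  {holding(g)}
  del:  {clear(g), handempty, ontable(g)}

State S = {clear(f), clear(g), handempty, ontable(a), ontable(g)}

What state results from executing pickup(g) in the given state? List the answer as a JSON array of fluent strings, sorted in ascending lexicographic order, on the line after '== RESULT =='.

Progress:
  pre ⊆ S: {clear(g), handempty, ontable(g)} ⊆ S  — applicable
  S \ del = {clear(f), ontable(a)}
  ∪ add   = {clear(f), holding(g), ontable(a)}

== RESULT ==
["clear(f)", "holding(g)", "ontable(a)"]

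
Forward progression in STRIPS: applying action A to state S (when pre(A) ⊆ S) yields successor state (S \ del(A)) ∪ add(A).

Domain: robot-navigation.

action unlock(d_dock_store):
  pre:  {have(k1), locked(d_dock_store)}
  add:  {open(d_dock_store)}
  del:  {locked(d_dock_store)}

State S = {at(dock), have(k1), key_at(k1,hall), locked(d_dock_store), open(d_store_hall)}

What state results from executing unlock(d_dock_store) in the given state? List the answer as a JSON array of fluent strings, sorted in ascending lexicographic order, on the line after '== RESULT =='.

Progress:
  pre ⊆ S: {have(k1), locked(d_dock_store)} ⊆ S  — applicable
  S \ del = {at(dock), have(k1), key_at(k1,hall), open(d_store_hall)}
  ∪ add   = {at(dock), have(k1), key_at(k1,hall), open(d_dock_store), open(d_store_hall)}

== RESULT ==
["at(dock)", "have(k1)", "key_at(k1,hall)", "open(d_dock_store)", "open(d_store_hall)"]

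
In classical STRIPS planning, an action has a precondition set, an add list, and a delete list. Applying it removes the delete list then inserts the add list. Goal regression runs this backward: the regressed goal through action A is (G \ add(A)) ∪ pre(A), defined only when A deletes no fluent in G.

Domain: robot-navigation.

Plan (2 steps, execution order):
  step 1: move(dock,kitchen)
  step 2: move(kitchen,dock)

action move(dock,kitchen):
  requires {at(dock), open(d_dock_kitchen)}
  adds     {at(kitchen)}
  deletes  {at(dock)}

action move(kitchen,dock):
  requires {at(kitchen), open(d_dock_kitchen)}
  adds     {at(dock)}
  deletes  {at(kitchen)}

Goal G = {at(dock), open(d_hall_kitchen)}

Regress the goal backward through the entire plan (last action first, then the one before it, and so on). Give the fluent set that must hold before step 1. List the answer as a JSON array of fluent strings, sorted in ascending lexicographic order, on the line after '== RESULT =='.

Work backward from the goal:
  through step 2 (move(kitchen,dock)): drop {at(dock)}, keep {open(d_hall_kitchen)}, require {at(kitchen), open(d_dock_kitchen)}
    → {at(kitchen), open(d_dock_kitchen), open(d_hall_kitchen)}
  through step 1 (move(dock,kitchen)): drop {at(kitchen)}, keep {open(d_dock_kitchen), open(d_hall_kitchen)}, require {at(dock), open(d_dock_kitchen)}
    → {at(dock), open(d_dock_kitchen), open(d_hall_kitchen)}

== RESULT ==
["at(dock)", "open(d_dock_kitchen)", "open(d_hall_kitchen)"]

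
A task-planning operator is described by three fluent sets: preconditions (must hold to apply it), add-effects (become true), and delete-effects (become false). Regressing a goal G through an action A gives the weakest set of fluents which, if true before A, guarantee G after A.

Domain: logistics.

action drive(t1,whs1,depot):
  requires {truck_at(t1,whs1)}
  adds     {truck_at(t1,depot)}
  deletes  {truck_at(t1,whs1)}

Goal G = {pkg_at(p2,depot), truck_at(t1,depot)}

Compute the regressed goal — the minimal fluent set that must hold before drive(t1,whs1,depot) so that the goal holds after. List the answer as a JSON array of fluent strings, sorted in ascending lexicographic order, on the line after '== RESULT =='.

Compute (G \ add) ∪ pre:
  G ∩ del = {}  (empty — regression defined)
  G \ add = {pkg_at(p2,depot), truck_at(t1,depot)} \ {truck_at(t1,depot)} = {pkg_at(p2,depot)}
  ∪ pre   = {pkg_at(p2,depot)} ∪ {truck_at(t1,whs1)}
          = {pkg_at(p2,depot), truck_at(t1,whs1)}

== RESULT ==
["pkg_at(p2,depot)", "truck_at(t1,whs1)"]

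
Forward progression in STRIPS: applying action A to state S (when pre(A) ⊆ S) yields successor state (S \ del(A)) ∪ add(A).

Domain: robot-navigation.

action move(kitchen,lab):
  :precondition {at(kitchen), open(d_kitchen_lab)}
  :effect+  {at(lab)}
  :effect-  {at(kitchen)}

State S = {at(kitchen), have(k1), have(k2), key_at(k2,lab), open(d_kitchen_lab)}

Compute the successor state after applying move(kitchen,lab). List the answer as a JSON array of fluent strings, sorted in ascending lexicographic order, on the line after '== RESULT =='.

Progress:
  pre ⊆ S: {at(kitchen), open(d_kitchen_lab)} ⊆ S  — applicable
  S \ del = {have(k1), have(k2), key_at(k2,lab), open(d_kitchen_lab)}
  ∪ add   = {at(lab), have(k1), have(k2), key_at(k2,lab), open(d_kitchen_lab)}

== RESULT ==
["at(lab)", "have(k1)", "have(k2)", "key_at(k2,lab)", "open(d_kitchen_lab)"]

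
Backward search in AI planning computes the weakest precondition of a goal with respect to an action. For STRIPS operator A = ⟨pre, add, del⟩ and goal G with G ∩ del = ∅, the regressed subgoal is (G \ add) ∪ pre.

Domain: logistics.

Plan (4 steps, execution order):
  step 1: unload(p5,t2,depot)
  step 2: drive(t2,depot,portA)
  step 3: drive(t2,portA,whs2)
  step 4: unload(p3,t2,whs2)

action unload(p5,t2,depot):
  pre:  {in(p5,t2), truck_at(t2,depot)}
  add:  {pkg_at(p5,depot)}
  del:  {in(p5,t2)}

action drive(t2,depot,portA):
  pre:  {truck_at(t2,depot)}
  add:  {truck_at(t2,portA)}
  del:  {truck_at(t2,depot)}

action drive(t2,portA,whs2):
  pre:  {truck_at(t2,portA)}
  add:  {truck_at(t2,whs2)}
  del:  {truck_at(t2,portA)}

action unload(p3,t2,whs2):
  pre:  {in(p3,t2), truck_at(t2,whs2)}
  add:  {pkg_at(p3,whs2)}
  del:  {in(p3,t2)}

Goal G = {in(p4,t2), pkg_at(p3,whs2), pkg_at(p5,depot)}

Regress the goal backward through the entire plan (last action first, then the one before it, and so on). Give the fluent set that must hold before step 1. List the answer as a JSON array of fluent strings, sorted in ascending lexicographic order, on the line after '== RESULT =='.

Work backward from the goal:
  through step 4 (unload(p3,t2,whs2)): drop {pkg_at(p3,whs2)}, keep {in(p4,t2), pkg_at(p5,depot)}, require {in(p3,t2), truck_at(t2,whs2)}
    → {in(p3,t2), in(p4,t2), pkg_at(p5,depot), truck_at(t2,whs2)}
  through step 3 (drive(t2,portA,whs2)): drop {truck_at(t2,whs2)}, keep {in(p3,t2), in(p4,t2), pkg_at(p5,depot)}, require {truck_at(t2,portA)}
    → {in(p3,t2), in(p4,t2), pkg_at(p5,depot), truck_at(t2,portA)}
  through step 2 (drive(t2,depot,portA)): drop {truck_at(t2,portA)}, keep {in(p3,t2), in(p4,t2), pkg_at(p5,depot)}, require {truck_at(t2,depot)}
    → {in(p3,t2), in(p4,t2), pkg_at(p5,depot), truck_at(t2,depot)}
  through step 1 (unload(p5,t2,depot)): drop {pkg_at(p5,depot)}, keep {in(p3,t2), in(p4,t2), truck_at(t2,depot)}, require {in(p5,t2), truck_at(t2,depot)}
    → {in(p3,t2), in(p4,t2), in(p5,t2), truck_at(t2,depot)}

== RESULT ==
["in(p3,t2)", "in(p4,t2)", "in(p5,t2)", "truck_at(t2,depot)"]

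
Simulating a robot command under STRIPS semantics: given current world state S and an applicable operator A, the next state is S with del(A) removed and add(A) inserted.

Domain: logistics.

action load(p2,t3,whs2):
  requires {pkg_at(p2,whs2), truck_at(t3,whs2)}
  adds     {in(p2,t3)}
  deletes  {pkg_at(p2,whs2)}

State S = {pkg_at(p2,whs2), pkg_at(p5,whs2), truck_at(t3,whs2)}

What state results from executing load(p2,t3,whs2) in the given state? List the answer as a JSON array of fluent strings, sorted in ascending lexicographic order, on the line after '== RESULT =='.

Progress:
  pre ⊆ S: {pkg_at(p2,whs2), truck_at(t3,whs2)} ⊆ S  — applicable
  S \ del = {pkg_at(p5,whs2), truck_at(t3,whs2)}
  ∪ add   = {in(p2,t3), pkg_at(p5,whs2), truck_at(t3,whs2)}

== RESULT ==
["in(p2,t3)", "pkg_at(p5,whs2)", "truck_at(t3,whs2)"]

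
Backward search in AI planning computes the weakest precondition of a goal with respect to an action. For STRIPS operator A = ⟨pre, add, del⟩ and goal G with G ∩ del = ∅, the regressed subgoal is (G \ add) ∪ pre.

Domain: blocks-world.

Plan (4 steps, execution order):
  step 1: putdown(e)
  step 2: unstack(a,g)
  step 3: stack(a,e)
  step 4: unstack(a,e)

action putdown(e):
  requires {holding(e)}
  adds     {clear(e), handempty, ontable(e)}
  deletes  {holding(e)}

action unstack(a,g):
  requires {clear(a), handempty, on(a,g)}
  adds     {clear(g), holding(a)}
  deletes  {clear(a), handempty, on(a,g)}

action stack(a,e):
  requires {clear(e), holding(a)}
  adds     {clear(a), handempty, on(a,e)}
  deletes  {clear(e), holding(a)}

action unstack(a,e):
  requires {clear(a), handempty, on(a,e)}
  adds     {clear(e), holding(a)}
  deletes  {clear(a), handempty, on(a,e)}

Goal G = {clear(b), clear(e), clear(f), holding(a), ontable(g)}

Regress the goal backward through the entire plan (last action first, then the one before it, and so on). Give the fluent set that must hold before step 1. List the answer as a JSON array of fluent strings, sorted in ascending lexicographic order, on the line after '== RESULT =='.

Work backward from the goal:
  through step 4 (unstack(a,e)): drop {clear(e), holding(a)}, keep {clear(b), clear(f), ontable(g)}, require {clear(a), handempty, on(a,e)}
    → {clear(a), clear(b), clear(f), handempty, on(a,e), ontable(g)}
  through step 3 (stack(a,e)): drop {clear(a), handempty, on(a,e)}, keep {clear(b), clear(f), ontable(g)}, require {clear(e), holding(a)}
    → {clear(b), clear(e), clear(f), holding(a), ontable(g)}
  through step 2 (unstack(a,g)): drop {holding(a)}, keep {clear(b), clear(e), clear(f), ontable(g)}, require {clear(a), handempty, on(a,g)}
    → {clear(a), clear(b), clear(e), clear(f), handempty, on(a,g), ontable(g)}
  through step 1 (putdown(e)): drop {clear(e), handempty}, keep {clear(a), clear(b), clear(f), on(a,g), ontable(g)}, require {holding(e)}
    → {clear(a), clear(b), clear(f), holding(e), on(a,g), ontable(g)}

== RESULT ==
["clear(a)", "clear(b)", "clear(f)", "holding(e)", "on(a,g)", "ontable(g)"]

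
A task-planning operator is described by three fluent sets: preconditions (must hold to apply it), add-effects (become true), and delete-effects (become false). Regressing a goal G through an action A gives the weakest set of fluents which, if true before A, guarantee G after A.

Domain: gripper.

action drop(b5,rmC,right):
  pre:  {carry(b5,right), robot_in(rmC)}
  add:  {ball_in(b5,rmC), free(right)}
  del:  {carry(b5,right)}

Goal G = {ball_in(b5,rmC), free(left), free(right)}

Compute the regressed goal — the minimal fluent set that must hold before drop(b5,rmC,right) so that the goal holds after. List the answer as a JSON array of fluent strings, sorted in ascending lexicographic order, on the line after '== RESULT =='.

Regress:
  G ∩ del = {}  (empty — regression defined)
  G \ add = {ball_in(b5,rmC), free(left), free(right)} \ {ball_in(b5,rmC), free(right)} = {free(left)}
  ∪ pre   = {free(left)} ∪ {carry(b5,right), robot_in(rmC)}
          = {carry(b5,right), free(left), robot_in(rmC)}

== RESULT ==
["carry(b5,right)", "free(left)", "robot_in(rmC)"]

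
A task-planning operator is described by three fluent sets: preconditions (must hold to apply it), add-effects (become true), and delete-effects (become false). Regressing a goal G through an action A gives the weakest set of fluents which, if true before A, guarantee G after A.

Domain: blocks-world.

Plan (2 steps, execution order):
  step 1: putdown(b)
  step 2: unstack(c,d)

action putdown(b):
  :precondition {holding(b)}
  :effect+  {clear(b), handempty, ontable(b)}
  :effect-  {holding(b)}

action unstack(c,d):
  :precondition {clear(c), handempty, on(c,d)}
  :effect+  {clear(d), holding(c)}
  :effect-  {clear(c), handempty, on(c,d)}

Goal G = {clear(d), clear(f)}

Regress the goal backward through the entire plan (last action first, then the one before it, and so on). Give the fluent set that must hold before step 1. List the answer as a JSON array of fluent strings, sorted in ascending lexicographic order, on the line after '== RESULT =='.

Work backward from the goal:
  through step 2 (unstack(c,d)): drop {clear(d)}, keep {clear(f)}, require {clear(c), handempty, on(c,d)}
    → {clear(c), clear(f), handempty, on(c,d)}
  through step 1 (putdown(b)): drop {handempty}, keep {clear(c), clear(f), on(c,d)}, require {holding(b)}
    → {clear(c), clear(f), holding(b), on(c,d)}

== RESULT ==
["clear(c)", "clear(f)", "holding(b)", "on(c,d)"]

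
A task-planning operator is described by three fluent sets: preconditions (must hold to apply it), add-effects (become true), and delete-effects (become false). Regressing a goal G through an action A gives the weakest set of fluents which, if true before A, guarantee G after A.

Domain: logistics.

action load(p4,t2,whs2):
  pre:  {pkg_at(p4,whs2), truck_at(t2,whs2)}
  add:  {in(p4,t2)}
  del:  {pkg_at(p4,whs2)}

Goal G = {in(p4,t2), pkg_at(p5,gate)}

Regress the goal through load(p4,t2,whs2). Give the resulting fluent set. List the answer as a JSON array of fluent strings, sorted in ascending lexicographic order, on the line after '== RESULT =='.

Regress:
  G ∩ del = {}  (empty — regression defined)
  G \ add = {in(p4,t2), pkg_at(p5,gate)} \ {in(p4,t2)} = {pkg_at(p5,gate)}
  ∪ pre   = {pkg_at(p5,gate)} ∪ {pkg_at(p4,whs2), truck_at(t2,whs2)}
          = {pkg_at(p4,whs2), pkg_at(p5,gate), truck_at(t2,whs2)}

== RESULT ==
["pkg_at(p4,whs2)", "pkg_at(p5,gate)", "truck_at(t2,whs2)"]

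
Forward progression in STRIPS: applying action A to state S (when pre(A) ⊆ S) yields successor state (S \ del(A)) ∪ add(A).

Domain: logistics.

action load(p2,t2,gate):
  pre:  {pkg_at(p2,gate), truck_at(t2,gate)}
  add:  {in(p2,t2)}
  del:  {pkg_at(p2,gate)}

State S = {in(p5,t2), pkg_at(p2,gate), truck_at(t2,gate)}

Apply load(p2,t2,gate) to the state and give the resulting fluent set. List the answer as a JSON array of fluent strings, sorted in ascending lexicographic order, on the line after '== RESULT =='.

Compute (S \ del) ∪ add:
  pre ⊆ S: {pkg_at(p2,gate), truck_at(t2,gate)} ⊆ S  — applicable
  S \ del = {in(p5,t2), truck_at(t2,gate)}
  ∪ add   = {in(p2,t2), in(p5,t2), truck_at(t2,gate)}

== RESULT ==
["in(p2,t2)", "in(p5,t2)", "truck_at(t2,gate)"]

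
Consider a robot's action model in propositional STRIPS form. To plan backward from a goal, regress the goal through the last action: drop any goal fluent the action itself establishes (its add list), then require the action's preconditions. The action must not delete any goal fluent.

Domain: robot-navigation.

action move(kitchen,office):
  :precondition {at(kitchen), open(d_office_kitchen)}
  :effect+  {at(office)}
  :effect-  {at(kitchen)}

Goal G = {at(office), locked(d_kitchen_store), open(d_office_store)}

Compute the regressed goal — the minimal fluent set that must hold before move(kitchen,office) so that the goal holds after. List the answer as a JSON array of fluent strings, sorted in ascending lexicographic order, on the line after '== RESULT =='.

Regress:
  G ∩ del = {}  (empty — regression defined)
  G \ add = {at(office), locked(d_kitchen_store), open(d_office_store)} \ {at(office)} = {locked(d_kitchen_store), open(d_office_store)}
  ∪ pre   = {locked(d_kitchen_store), open(d_office_store)} ∪ {at(kitchen), open(d_office_kitchen)}
          = {at(kitchen), locked(d_kitchen_store), open(d_office_kitchen), open(d_office_store)}

== RESULT ==
["at(kitchen)", "locked(d_kitchen_store)", "open(d_office_kitchen)", "open(d_office_store)"]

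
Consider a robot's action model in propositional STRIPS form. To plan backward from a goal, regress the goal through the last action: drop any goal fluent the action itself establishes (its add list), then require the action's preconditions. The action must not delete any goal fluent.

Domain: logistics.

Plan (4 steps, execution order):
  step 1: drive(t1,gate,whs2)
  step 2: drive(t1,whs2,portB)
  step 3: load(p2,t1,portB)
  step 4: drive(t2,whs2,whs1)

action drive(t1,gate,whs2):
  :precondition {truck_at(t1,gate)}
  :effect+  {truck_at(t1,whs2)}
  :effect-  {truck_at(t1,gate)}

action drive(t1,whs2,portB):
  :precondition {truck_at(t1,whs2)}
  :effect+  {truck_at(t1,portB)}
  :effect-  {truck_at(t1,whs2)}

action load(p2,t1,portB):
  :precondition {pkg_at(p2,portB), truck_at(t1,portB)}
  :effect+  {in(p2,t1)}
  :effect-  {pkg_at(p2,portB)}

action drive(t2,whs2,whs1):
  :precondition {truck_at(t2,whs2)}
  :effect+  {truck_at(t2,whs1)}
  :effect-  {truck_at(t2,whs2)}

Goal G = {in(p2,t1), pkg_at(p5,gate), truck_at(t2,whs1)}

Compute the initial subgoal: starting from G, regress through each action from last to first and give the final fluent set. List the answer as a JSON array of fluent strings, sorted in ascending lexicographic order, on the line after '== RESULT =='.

Work backward from the goal:
  through step 4 (drive(t2,whs2,whs1)): drop {truck_at(t2,whs1)}, keep {in(p2,t1), pkg_at(p5,gate)}, require {truck_at(t2,whs2)}
    → {in(p2,t1), pkg_at(p5,gate), truck_at(t2,whs2)}
  through step 3 (load(p2,t1,portB)): drop {in(p2,t1)}, keep {pkg_at(p5,gate), truck_at(t2,whs2)}, require {pkg_at(p2,portB), truck_at(t1,portB)}
    → {pkg_at(p2,portB), pkg_at(p5,gate), truck_at(t1,portB), truck_at(t2,whs2)}
  through step 2 (drive(t1,whs2,portB)): drop {truck_at(t1,portB)}, keep {pkg_at(p2,portB), pkg_at(p5,gate), truck_at(t2,whs2)}, require {truck_at(t1,whs2)}
    → {pkg_at(p2,portB), pkg_at(p5,gate), truck_at(t1,whs2), truck_at(t2,whs2)}
  through step 1 (drive(t1,gate,whs2)): drop {truck_at(t1,whs2)}, keep {pkg_at(p2,portB), pkg_at(p5,gate), truck_at(t2,whs2)}, require {truck_at(t1,gate)}
    → {pkg_at(p2,portB), pkg_at(p5,gate), truck_at(t1,gate), truck_at(t2,whs2)}

== RESULT ==
["pkg_at(p2,portB)", "pkg_at(p5,gate)", "truck_at(t1,gate)", "truck_at(t2,whs2)"]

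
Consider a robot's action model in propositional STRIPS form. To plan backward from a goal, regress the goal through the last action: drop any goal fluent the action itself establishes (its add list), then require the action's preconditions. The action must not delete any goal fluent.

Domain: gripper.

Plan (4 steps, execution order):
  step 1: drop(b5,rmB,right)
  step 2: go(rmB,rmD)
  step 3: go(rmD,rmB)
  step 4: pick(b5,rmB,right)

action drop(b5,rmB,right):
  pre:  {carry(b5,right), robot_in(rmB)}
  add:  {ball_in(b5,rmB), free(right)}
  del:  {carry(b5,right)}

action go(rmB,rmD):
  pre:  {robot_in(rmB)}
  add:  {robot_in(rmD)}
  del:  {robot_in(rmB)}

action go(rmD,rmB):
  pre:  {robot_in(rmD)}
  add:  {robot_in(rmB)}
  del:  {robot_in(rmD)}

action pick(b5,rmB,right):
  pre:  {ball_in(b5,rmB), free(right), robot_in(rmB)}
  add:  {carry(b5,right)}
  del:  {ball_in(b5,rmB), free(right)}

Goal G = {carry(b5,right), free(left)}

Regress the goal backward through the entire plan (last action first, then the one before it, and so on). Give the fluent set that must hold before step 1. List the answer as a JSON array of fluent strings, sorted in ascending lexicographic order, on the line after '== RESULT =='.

Regress step by step:
  through step 4 (pick(b5,rmB,right)): drop {carry(b5,right)}, keep {free(left)}, require {ball_in(b5,rmB), free(right), robot_in(rmB)}
    → {ball_in(b5,rmB), free(left), free(right), robot_in(rmB)}
  through step 3 (go(rmD,rmB)): drop {robot_in(rmB)}, keep {ball_in(b5,rmB), free(left), free(right)}, require {robot_in(rmD)}
    → {ball_in(b5,rmB), free(left), free(right), robot_in(rmD)}
  through step 2 (go(rmB,rmD)): drop {robot_in(rmD)}, keep {ball_in(b5,rmB), free(left), free(right)}, require {robot_in(rmB)}
    → {ball_in(b5,rmB), free(left), free(right), robot_in(rmB)}
  through step 1 (drop(b5,rmB,right)): drop {ball_in(b5,rmB), free(right)}, keep {free(left), robot_in(rmB)}, require {carry(b5,right), robot_in(rmB)}
    → {carry(b5,right), free(left), robot_in(rmB)}

== RESULT ==
["carry(b5,right)", "free(left)", "robot_in(rmB)"]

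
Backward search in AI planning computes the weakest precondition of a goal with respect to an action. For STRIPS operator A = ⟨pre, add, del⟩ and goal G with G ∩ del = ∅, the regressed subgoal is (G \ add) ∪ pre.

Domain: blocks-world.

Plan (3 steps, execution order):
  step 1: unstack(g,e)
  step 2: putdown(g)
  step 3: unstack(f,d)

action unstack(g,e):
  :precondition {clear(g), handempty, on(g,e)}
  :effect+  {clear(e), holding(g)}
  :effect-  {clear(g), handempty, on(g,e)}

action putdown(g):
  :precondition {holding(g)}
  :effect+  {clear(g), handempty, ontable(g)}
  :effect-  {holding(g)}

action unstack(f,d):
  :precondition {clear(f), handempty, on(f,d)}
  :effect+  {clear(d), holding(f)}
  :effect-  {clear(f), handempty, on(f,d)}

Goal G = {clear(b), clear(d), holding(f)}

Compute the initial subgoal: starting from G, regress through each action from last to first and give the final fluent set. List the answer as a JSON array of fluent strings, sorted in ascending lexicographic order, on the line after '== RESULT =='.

Regress step by step:
  through step 3 (unstack(f,d)): drop {clear(d), holding(f)}, keep {clear(b)}, require {clear(f), handempty, on(f,d)}
    → {clear(b), clear(f), handempty, on(f,d)}
  through step 2 (putdown(g)): drop {handempty}, keep {clear(b), clear(f), on(f,d)}, require {holding(g)}
    → {clear(b), clear(f), holding(g), on(f,d)}
  through step 1 (unstack(g,e)): drop {holding(g)}, keep {clear(b), clear(f), on(f,d)}, require {clear(g), handempty, on(g,e)}
    → {clear(b), clear(f), clear(g), handempty, on(f,d), on(g,e)}

== RESULT ==
["clear(b)", "clear(f)", "clear(g)", "handempty", "on(f,d)", "on(g,e)"]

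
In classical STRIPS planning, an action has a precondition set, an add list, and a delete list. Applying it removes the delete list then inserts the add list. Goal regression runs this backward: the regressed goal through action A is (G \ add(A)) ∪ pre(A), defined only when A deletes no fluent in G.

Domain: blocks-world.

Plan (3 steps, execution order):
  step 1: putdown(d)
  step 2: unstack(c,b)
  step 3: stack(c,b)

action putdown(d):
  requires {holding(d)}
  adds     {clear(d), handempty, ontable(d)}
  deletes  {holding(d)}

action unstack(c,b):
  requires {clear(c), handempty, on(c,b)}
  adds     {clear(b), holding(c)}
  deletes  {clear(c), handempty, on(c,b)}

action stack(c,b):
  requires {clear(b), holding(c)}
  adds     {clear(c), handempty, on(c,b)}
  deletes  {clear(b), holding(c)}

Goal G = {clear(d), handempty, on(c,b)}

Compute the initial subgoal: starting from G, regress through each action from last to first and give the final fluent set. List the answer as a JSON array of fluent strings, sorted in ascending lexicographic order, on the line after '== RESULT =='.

Work backward from the goal:
  through step 3 (stack(c,b)): drop {handempty, on(c,b)}, keep {clear(d)}, require {clear(b), holding(c)}
    → {clear(b), clear(d), holding(c)}
  through step 2 (unstack(c,b)): drop {clear(b), holding(c)}, keep {clear(d)}, require {clear(c), handempty, on(c,b)}
    → {clear(c), clear(d), handempty, on(c,b)}
  through step 1 (putdown(d)): drop {clear(d), handempty}, keep {clear(c), on(c,b)}, require {holding(d)}
    → {clear(c), holding(d), on(c,b)}

== RESULT ==
["clear(c)", "holding(d)", "on(c,b)"]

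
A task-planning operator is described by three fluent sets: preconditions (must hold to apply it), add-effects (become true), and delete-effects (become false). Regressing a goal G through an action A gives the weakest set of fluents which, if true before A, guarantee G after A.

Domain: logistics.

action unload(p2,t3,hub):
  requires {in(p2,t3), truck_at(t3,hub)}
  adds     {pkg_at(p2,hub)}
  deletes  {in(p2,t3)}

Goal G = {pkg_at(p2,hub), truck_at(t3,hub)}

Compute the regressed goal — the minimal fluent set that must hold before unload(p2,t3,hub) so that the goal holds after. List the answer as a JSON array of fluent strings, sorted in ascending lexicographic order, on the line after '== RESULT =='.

Compute (G \ add) ∪ pre:
  G ∩ del = {}  (empty — regression defined)
  G \ add = {pkg_at(p2,hub), truck_at(t3,hub)} \ {pkg_at(p2,hub)} = {truck_at(t3,hub)}
  ∪ pre   = {truck_at(t3,hub)} ∪ {in(p2,t3), truck_at(t3,hub)}
          = {in(p2,t3), truck_at(t3,hub)}

== RESULT ==
["in(p2,t3)", "truck_at(t3,hub)"]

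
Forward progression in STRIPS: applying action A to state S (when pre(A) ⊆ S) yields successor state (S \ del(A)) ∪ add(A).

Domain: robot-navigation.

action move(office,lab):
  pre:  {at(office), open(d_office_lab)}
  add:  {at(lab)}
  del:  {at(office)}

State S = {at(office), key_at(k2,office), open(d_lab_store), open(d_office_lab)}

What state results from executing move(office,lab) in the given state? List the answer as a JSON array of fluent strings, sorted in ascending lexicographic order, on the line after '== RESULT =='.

Compute (S \ del) ∪ add:
  pre ⊆ S: {at(office), open(d_office_lab)} ⊆ S  — applicable
  S \ del = {key_at(k2,office), open(d_lab_store), open(d_office_lab)}
  ∪ add   = {at(lab), key_at(k2,office), open(d_lab_store), open(d_office_lab)}

== RESULT ==
["at(lab)", "key_at(k2,office)", "open(d_lab_store)", "open(d_office_lab)"]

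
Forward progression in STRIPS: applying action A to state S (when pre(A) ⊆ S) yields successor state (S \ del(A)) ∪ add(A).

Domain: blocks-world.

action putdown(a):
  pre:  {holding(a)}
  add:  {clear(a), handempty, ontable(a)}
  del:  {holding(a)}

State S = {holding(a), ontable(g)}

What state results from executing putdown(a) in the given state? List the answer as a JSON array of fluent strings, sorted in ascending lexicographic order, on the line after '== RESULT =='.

Progress:
  pre ⊆ S: {holding(a)} ⊆ S  — applicable
  S \ del = {ontable(g)}
  ∪ add   = {clear(a), handempty, ontable(a), ontable(g)}

== RESULT ==
["clear(a)", "handempty", "ontable(a)", "ontable(g)"]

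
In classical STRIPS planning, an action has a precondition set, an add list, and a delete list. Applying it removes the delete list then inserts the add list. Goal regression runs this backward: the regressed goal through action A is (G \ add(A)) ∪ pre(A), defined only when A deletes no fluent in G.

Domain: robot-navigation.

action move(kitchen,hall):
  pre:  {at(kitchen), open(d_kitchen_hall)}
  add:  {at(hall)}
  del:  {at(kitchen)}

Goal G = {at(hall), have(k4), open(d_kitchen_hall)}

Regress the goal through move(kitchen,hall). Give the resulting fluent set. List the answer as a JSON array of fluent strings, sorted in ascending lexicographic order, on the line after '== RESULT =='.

Compute (G \ add) ∪ pre:
  G ∩ del = {}  (empty — regression defined)
  G \ add = {at(hall), have(k4), open(d_kitchen_hall)} \ {at(hall)} = {have(k4), open(d_kitchen_hall)}
  ∪ pre   = {have(k4), open(d_kitchen_hall)} ∪ {at(kitchen), open(d_kitchen_hall)}
          = {at(kitchen), have(k4), open(d_kitchen_hall)}

== RESULT ==
["at(kitchen)", "have(k4)", "open(d_kitchen_hall)"]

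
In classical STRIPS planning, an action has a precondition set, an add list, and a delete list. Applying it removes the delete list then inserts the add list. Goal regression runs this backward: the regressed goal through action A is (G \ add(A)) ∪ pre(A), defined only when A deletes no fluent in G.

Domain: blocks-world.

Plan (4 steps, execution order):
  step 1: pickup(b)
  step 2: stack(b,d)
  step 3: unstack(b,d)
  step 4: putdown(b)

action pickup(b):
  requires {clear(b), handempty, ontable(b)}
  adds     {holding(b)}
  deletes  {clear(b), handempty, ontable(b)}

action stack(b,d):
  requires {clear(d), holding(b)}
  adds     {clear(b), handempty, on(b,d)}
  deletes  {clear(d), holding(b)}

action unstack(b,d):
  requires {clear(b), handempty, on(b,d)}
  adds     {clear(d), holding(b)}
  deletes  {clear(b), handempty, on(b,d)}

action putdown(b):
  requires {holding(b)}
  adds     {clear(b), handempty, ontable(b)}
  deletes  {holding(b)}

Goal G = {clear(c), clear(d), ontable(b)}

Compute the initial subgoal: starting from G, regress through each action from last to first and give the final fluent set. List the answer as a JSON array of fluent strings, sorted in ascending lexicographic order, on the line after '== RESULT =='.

Regress step by step:
  through step 4 (putdown(b)): drop {ontable(b)}, keep {clear(c), clear(d)}, require {holding(b)}
    → {clear(c), clear(d), holding(b)}
  through step 3 (unstack(b,d)): drop {clear(d), holding(b)}, keep {clear(c)}, require {clear(b), handempty, on(b,d)}
    → {clear(b), clear(c), handempty, on(b,d)}
  through step 2 (stack(b,d)): drop {clear(b), handempty, on(b,d)}, keep {clear(c)}, require {clear(d), holding(b)}
    → {clear(c), clear(d), holding(b)}
  through step 1 (pickup(b)): drop {holding(b)}, keep {clear(c), clear(d)}, require {clear(b), handempty, ontable(b)}
    → {clear(b), clear(c), clear(d), handempty, ontable(b)}

== RESULT ==
["clear(b)", "clear(c)", "clear(d)", "handempty", "ontable(b)"]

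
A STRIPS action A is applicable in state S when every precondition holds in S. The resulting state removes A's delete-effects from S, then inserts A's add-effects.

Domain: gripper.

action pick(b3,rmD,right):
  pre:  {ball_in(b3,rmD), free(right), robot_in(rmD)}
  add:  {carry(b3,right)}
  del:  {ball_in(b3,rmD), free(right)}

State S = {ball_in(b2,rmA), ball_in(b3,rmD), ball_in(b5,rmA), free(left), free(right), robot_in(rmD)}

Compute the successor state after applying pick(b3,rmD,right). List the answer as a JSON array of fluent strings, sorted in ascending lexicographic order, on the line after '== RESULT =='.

Compute (S \ del) ∪ add:
  pre ⊆ S: {ball_in(b3,rmD), free(right), robot_in(rmD)} ⊆ S  — applicable
  S \ del = {ball_in(b2,rmA), ball_in(b5,rmA), free(left), robot_in(rmD)}
  ∪ add   = {ball_in(b2,rmA), ball_in(b5,rmA), carry(b3,right), free(left), robot_in(rmD)}

== RESULT ==
["ball_in(b2,rmA)", "ball_in(b5,rmA)", "carry(b3,right)", "free(left)", "robot_in(rmD)"]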